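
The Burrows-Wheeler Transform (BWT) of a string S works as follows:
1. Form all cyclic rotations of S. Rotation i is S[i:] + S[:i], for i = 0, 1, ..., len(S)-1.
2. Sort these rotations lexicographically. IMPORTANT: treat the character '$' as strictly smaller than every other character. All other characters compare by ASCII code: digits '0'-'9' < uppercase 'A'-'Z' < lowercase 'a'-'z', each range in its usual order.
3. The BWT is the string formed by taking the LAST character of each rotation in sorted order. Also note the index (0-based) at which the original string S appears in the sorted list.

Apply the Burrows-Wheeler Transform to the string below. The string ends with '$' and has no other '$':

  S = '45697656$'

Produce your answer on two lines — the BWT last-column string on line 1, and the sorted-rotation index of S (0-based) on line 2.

Answer: 6$6457596
1

Derivation:
All 9 rotations (rotation i = S[i:]+S[:i]):
  rot[0] = 45697656$
  rot[1] = 5697656$4
  rot[2] = 697656$45
  rot[3] = 97656$456
  rot[4] = 7656$4569
  rot[5] = 656$45697
  rot[6] = 56$456976
  rot[7] = 6$4569765
  rot[8] = $45697656
Sorted (with $ < everything):
  sorted[0] = $45697656  (last char: '6')
  sorted[1] = 45697656$  (last char: '$')
  sorted[2] = 56$456976  (last char: '6')
  sorted[3] = 5697656$4  (last char: '4')
  sorted[4] = 6$4569765  (last char: '5')
  sorted[5] = 656$45697  (last char: '7')
  sorted[6] = 697656$45  (last char: '5')
  sorted[7] = 7656$4569  (last char: '9')
  sorted[8] = 97656$456  (last char: '6')
Last column: 6$6457596
Original string S is at sorted index 1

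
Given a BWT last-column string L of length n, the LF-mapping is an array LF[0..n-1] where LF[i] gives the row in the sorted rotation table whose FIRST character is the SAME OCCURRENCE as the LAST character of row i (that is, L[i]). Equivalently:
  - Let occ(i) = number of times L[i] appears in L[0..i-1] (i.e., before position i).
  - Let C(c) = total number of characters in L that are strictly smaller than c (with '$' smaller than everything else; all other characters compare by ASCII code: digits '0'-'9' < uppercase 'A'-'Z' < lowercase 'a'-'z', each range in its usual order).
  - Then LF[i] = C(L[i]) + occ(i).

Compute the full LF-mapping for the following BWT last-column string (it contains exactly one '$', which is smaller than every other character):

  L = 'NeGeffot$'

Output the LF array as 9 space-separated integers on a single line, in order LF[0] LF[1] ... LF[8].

Char counts: '$':1, 'G':1, 'N':1, 'e':2, 'f':2, 'o':1, 't':1
C (first-col start): C('$')=0, C('G')=1, C('N')=2, C('e')=3, C('f')=5, C('o')=7, C('t')=8
L[0]='N': occ=0, LF[0]=C('N')+0=2+0=2
L[1]='e': occ=0, LF[1]=C('e')+0=3+0=3
L[2]='G': occ=0, LF[2]=C('G')+0=1+0=1
L[3]='e': occ=1, LF[3]=C('e')+1=3+1=4
L[4]='f': occ=0, LF[4]=C('f')+0=5+0=5
L[5]='f': occ=1, LF[5]=C('f')+1=5+1=6
L[6]='o': occ=0, LF[6]=C('o')+0=7+0=7
L[7]='t': occ=0, LF[7]=C('t')+0=8+0=8
L[8]='$': occ=0, LF[8]=C('$')+0=0+0=0

Answer: 2 3 1 4 5 6 7 8 0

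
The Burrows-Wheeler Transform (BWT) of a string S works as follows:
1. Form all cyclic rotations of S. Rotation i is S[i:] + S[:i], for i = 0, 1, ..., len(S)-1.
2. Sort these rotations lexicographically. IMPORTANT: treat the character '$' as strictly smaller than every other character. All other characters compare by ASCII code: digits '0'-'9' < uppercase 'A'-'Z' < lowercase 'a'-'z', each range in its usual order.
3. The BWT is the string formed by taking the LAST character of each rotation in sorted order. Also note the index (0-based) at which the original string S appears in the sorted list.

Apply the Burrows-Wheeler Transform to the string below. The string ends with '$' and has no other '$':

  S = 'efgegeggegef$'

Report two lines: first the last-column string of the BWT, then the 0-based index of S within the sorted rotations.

Answer: fg$gggeeegfee
2

Derivation:
All 13 rotations (rotation i = S[i:]+S[:i]):
  rot[0] = efgegeggegef$
  rot[1] = fgegeggegef$e
  rot[2] = gegeggegef$ef
  rot[3] = egeggegef$efg
  rot[4] = geggegef$efge
  rot[5] = eggegef$efgeg
  rot[6] = ggegef$efgege
  rot[7] = gegef$efgegeg
  rot[8] = egef$efgegegg
  rot[9] = gef$efgegegge
  rot[10] = ef$efgegeggeg
  rot[11] = f$efgegeggege
  rot[12] = $efgegeggegef
Sorted (with $ < everything):
  sorted[0] = $efgegeggegef  (last char: 'f')
  sorted[1] = ef$efgegeggeg  (last char: 'g')
  sorted[2] = efgegeggegef$  (last char: '$')
  sorted[3] = egef$efgegegg  (last char: 'g')
  sorted[4] = egeggegef$efg  (last char: 'g')
  sorted[5] = eggegef$efgeg  (last char: 'g')
  sorted[6] = f$efgegeggege  (last char: 'e')
  sorted[7] = fgegeggegef$e  (last char: 'e')
  sorted[8] = gef$efgegegge  (last char: 'e')
  sorted[9] = gegef$efgegeg  (last char: 'g')
  sorted[10] = gegeggegef$ef  (last char: 'f')
  sorted[11] = geggegef$efge  (last char: 'e')
  sorted[12] = ggegef$efgege  (last char: 'e')
Last column: fg$gggeeegfee
Original string S is at sorted index 2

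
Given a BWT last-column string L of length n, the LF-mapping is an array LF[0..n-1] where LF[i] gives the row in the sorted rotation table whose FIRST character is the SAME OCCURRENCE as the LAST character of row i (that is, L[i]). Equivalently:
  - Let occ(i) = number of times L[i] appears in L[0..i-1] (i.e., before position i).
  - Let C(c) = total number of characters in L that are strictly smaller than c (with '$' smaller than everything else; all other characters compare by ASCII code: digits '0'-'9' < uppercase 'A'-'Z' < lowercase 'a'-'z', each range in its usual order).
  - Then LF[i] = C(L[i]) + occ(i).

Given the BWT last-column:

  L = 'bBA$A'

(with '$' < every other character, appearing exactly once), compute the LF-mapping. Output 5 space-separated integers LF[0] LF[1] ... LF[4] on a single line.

Answer: 4 3 1 0 2

Derivation:
Char counts: '$':1, 'A':2, 'B':1, 'b':1
C (first-col start): C('$')=0, C('A')=1, C('B')=3, C('b')=4
L[0]='b': occ=0, LF[0]=C('b')+0=4+0=4
L[1]='B': occ=0, LF[1]=C('B')+0=3+0=3
L[2]='A': occ=0, LF[2]=C('A')+0=1+0=1
L[3]='$': occ=0, LF[3]=C('$')+0=0+0=0
L[4]='A': occ=1, LF[4]=C('A')+1=1+1=2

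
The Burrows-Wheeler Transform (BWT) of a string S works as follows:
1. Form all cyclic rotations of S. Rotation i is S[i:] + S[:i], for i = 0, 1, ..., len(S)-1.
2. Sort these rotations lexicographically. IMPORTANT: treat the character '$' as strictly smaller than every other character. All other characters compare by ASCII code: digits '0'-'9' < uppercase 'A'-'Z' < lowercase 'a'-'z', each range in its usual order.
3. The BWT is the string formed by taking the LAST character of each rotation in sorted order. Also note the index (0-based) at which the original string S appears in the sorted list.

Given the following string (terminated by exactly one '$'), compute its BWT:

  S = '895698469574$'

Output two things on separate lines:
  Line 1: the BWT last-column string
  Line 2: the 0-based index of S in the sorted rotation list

All 13 rotations (rotation i = S[i:]+S[:i]):
  rot[0] = 895698469574$
  rot[1] = 95698469574$8
  rot[2] = 5698469574$89
  rot[3] = 698469574$895
  rot[4] = 98469574$8956
  rot[5] = 8469574$89569
  rot[6] = 469574$895698
  rot[7] = 69574$8956984
  rot[8] = 9574$89569846
  rot[9] = 574$895698469
  rot[10] = 74$8956984695
  rot[11] = 4$89569846957
  rot[12] = $895698469574
Sorted (with $ < everything):
  sorted[0] = $895698469574  (last char: '4')
  sorted[1] = 4$89569846957  (last char: '7')
  sorted[2] = 469574$895698  (last char: '8')
  sorted[3] = 5698469574$89  (last char: '9')
  sorted[4] = 574$895698469  (last char: '9')
  sorted[5] = 69574$8956984  (last char: '4')
  sorted[6] = 698469574$895  (last char: '5')
  sorted[7] = 74$8956984695  (last char: '5')
  sorted[8] = 8469574$89569  (last char: '9')
  sorted[9] = 895698469574$  (last char: '$')
  sorted[10] = 95698469574$8  (last char: '8')
  sorted[11] = 9574$89569846  (last char: '6')
  sorted[12] = 98469574$8956  (last char: '6')
Last column: 478994559$866
Original string S is at sorted index 9

Answer: 478994559$866
9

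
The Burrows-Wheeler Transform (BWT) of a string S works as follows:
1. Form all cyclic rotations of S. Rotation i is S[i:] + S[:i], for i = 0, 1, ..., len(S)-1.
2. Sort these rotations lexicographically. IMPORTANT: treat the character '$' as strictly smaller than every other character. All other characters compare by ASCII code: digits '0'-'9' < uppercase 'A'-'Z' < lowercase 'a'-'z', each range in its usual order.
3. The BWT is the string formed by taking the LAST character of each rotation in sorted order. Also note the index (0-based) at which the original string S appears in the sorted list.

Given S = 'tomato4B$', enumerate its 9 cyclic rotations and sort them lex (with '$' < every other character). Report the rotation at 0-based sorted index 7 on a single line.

All 9 rotations (rotation i = S[i:]+S[:i]):
  rot[0] = tomato4B$
  rot[1] = omato4B$t
  rot[2] = mato4B$to
  rot[3] = ato4B$tom
  rot[4] = to4B$toma
  rot[5] = o4B$tomat
  rot[6] = 4B$tomato
  rot[7] = B$tomato4
  rot[8] = $tomato4B
Sorted (with $ < everything):
  sorted[0] = $tomato4B
  sorted[1] = 4B$tomato
  sorted[2] = B$tomato4
  sorted[3] = ato4B$tom
  sorted[4] = mato4B$to
  sorted[5] = o4B$tomat
  sorted[6] = omato4B$t
  sorted[7] = to4B$toma
  sorted[8] = tomato4B$
sorted[7] = to4B$toma

Answer: to4B$toma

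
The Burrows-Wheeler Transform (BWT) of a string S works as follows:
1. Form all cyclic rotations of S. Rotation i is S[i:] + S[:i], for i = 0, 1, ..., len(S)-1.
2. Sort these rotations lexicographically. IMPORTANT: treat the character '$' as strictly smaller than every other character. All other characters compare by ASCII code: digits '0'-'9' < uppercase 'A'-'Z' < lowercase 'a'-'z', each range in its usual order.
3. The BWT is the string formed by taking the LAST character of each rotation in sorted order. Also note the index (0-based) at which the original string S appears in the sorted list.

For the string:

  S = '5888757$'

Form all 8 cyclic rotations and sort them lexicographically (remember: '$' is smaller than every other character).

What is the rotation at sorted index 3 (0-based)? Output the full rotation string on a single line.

All 8 rotations (rotation i = S[i:]+S[:i]):
  rot[0] = 5888757$
  rot[1] = 888757$5
  rot[2] = 88757$58
  rot[3] = 8757$588
  rot[4] = 757$5888
  rot[5] = 57$58887
  rot[6] = 7$588875
  rot[7] = $5888757
Sorted (with $ < everything):
  sorted[0] = $5888757
  sorted[1] = 57$58887
  sorted[2] = 5888757$
  sorted[3] = 7$588875
  sorted[4] = 757$5888
  sorted[5] = 8757$588
  sorted[6] = 88757$58
  sorted[7] = 888757$5
sorted[3] = 7$588875

Answer: 7$588875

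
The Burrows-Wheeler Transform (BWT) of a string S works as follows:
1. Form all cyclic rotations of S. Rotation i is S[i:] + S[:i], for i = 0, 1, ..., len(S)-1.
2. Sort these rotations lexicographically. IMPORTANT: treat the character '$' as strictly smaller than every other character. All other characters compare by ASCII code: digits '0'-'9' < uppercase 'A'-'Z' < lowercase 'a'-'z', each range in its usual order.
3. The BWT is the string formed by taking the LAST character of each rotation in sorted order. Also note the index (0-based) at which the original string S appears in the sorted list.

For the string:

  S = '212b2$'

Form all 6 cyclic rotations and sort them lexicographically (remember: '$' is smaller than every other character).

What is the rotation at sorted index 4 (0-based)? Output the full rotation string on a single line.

Answer: 2b2$21

Derivation:
All 6 rotations (rotation i = S[i:]+S[:i]):
  rot[0] = 212b2$
  rot[1] = 12b2$2
  rot[2] = 2b2$21
  rot[3] = b2$212
  rot[4] = 2$212b
  rot[5] = $212b2
Sorted (with $ < everything):
  sorted[0] = $212b2
  sorted[1] = 12b2$2
  sorted[2] = 2$212b
  sorted[3] = 212b2$
  sorted[4] = 2b2$21
  sorted[5] = b2$212
sorted[4] = 2b2$21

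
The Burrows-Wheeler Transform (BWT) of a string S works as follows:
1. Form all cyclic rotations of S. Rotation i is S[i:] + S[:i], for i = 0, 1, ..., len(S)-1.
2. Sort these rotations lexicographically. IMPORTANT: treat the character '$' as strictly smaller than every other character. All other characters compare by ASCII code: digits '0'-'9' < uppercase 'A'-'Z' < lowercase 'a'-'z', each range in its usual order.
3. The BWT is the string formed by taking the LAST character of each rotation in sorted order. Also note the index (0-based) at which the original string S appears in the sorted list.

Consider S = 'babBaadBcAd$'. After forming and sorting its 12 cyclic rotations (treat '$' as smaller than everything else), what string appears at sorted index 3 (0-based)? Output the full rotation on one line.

Answer: BcAd$babBaad

Derivation:
All 12 rotations (rotation i = S[i:]+S[:i]):
  rot[0] = babBaadBcAd$
  rot[1] = abBaadBcAd$b
  rot[2] = bBaadBcAd$ba
  rot[3] = BaadBcAd$bab
  rot[4] = aadBcAd$babB
  rot[5] = adBcAd$babBa
  rot[6] = dBcAd$babBaa
  rot[7] = BcAd$babBaad
  rot[8] = cAd$babBaadB
  rot[9] = Ad$babBaadBc
  rot[10] = d$babBaadBcA
  rot[11] = $babBaadBcAd
Sorted (with $ < everything):
  sorted[0] = $babBaadBcAd
  sorted[1] = Ad$babBaadBc
  sorted[2] = BaadBcAd$bab
  sorted[3] = BcAd$babBaad
  sorted[4] = aadBcAd$babB
  sorted[5] = abBaadBcAd$b
  sorted[6] = adBcAd$babBa
  sorted[7] = bBaadBcAd$ba
  sorted[8] = babBaadBcAd$
  sorted[9] = cAd$babBaadB
  sorted[10] = d$babBaadBcA
  sorted[11] = dBcAd$babBaa
sorted[3] = BcAd$babBaad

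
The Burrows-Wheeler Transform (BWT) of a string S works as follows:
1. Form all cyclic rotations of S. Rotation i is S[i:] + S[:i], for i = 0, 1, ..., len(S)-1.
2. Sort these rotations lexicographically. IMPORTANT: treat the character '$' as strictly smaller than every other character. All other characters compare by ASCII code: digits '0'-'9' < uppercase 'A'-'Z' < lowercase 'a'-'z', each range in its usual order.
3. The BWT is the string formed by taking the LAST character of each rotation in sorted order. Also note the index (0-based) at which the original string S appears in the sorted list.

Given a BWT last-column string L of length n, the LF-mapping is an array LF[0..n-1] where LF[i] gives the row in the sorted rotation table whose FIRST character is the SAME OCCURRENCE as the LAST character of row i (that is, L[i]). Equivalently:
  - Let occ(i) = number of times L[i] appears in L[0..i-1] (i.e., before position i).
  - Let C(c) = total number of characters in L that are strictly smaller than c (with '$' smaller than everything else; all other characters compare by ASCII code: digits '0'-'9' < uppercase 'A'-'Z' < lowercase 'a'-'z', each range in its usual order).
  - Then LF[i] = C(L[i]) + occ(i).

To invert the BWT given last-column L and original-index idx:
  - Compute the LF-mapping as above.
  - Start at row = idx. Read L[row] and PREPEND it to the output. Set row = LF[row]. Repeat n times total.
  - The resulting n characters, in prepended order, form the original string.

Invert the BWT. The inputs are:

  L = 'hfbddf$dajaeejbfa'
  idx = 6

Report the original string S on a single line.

Answer: dajfjefaddbaefbh$

Derivation:
LF mapping: 14 11 4 6 7 12 0 8 1 15 2 9 10 16 5 13 3
Walk LF starting at row 6, prepending L[row]:
  step 1: row=6, L[6]='$', prepend. Next row=LF[6]=0
  step 2: row=0, L[0]='h', prepend. Next row=LF[0]=14
  step 3: row=14, L[14]='b', prepend. Next row=LF[14]=5
  step 4: row=5, L[5]='f', prepend. Next row=LF[5]=12
  step 5: row=12, L[12]='e', prepend. Next row=LF[12]=10
  step 6: row=10, L[10]='a', prepend. Next row=LF[10]=2
  step 7: row=2, L[2]='b', prepend. Next row=LF[2]=4
  step 8: row=4, L[4]='d', prepend. Next row=LF[4]=7
  step 9: row=7, L[7]='d', prepend. Next row=LF[7]=8
  step 10: row=8, L[8]='a', prepend. Next row=LF[8]=1
  step 11: row=1, L[1]='f', prepend. Next row=LF[1]=11
  step 12: row=11, L[11]='e', prepend. Next row=LF[11]=9
  step 13: row=9, L[9]='j', prepend. Next row=LF[9]=15
  step 14: row=15, L[15]='f', prepend. Next row=LF[15]=13
  step 15: row=13, L[13]='j', prepend. Next row=LF[13]=16
  step 16: row=16, L[16]='a', prepend. Next row=LF[16]=3
  step 17: row=3, L[3]='d', prepend. Next row=LF[3]=6
Reversed output: dajfjefaddbaefbh$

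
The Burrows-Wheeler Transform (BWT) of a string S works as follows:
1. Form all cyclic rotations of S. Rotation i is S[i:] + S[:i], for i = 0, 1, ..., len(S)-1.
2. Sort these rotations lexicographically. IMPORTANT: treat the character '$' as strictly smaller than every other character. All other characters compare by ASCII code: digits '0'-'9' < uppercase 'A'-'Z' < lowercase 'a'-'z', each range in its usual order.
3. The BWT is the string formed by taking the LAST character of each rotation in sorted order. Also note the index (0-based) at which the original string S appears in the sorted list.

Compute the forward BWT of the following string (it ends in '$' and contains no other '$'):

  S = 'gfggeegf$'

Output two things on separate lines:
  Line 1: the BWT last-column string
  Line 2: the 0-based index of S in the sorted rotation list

All 9 rotations (rotation i = S[i:]+S[:i]):
  rot[0] = gfggeegf$
  rot[1] = fggeegf$g
  rot[2] = ggeegf$gf
  rot[3] = geegf$gfg
  rot[4] = eegf$gfgg
  rot[5] = egf$gfgge
  rot[6] = gf$gfggee
  rot[7] = f$gfggeeg
  rot[8] = $gfggeegf
Sorted (with $ < everything):
  sorted[0] = $gfggeegf  (last char: 'f')
  sorted[1] = eegf$gfgg  (last char: 'g')
  sorted[2] = egf$gfgge  (last char: 'e')
  sorted[3] = f$gfggeeg  (last char: 'g')
  sorted[4] = fggeegf$g  (last char: 'g')
  sorted[5] = geegf$gfg  (last char: 'g')
  sorted[6] = gf$gfggee  (last char: 'e')
  sorted[7] = gfggeegf$  (last char: '$')
  sorted[8] = ggeegf$gf  (last char: 'f')
Last column: fgeggge$f
Original string S is at sorted index 7

Answer: fgeggge$f
7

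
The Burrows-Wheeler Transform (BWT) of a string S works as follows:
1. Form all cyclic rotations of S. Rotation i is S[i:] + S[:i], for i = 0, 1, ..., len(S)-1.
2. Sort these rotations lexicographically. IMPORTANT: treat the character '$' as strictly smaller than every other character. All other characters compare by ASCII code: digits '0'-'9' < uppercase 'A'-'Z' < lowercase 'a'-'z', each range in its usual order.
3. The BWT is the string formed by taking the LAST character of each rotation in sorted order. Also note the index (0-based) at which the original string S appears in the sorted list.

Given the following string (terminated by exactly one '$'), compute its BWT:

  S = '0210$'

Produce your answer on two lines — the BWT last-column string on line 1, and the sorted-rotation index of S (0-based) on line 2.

Answer: 01$20
2

Derivation:
All 5 rotations (rotation i = S[i:]+S[:i]):
  rot[0] = 0210$
  rot[1] = 210$0
  rot[2] = 10$02
  rot[3] = 0$021
  rot[4] = $0210
Sorted (with $ < everything):
  sorted[0] = $0210  (last char: '0')
  sorted[1] = 0$021  (last char: '1')
  sorted[2] = 0210$  (last char: '$')
  sorted[3] = 10$02  (last char: '2')
  sorted[4] = 210$0  (last char: '0')
Last column: 01$20
Original string S is at sorted index 2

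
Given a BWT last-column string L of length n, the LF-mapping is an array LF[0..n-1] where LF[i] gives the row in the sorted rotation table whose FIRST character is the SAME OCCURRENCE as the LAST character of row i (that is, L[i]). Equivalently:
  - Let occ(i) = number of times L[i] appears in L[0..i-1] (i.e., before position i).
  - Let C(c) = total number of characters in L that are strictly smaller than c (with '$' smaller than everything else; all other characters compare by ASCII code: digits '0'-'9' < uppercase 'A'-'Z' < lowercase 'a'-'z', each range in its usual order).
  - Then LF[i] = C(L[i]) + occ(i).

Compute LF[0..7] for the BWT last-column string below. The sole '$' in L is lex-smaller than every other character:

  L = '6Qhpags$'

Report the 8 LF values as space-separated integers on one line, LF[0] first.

Char counts: '$':1, '6':1, 'Q':1, 'a':1, 'g':1, 'h':1, 'p':1, 's':1
C (first-col start): C('$')=0, C('6')=1, C('Q')=2, C('a')=3, C('g')=4, C('h')=5, C('p')=6, C('s')=7
L[0]='6': occ=0, LF[0]=C('6')+0=1+0=1
L[1]='Q': occ=0, LF[1]=C('Q')+0=2+0=2
L[2]='h': occ=0, LF[2]=C('h')+0=5+0=5
L[3]='p': occ=0, LF[3]=C('p')+0=6+0=6
L[4]='a': occ=0, LF[4]=C('a')+0=3+0=3
L[5]='g': occ=0, LF[5]=C('g')+0=4+0=4
L[6]='s': occ=0, LF[6]=C('s')+0=7+0=7
L[7]='$': occ=0, LF[7]=C('$')+0=0+0=0

Answer: 1 2 5 6 3 4 7 0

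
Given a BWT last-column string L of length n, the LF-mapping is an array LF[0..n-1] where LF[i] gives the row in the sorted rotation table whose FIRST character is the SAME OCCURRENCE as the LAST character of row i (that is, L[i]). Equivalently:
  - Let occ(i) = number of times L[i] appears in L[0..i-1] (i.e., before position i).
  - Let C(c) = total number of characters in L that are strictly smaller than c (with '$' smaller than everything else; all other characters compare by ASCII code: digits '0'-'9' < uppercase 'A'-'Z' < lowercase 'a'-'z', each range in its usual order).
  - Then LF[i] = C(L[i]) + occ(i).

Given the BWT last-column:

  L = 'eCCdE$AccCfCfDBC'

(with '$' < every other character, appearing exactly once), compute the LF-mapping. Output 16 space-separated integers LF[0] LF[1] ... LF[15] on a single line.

Char counts: '$':1, 'A':1, 'B':1, 'C':5, 'D':1, 'E':1, 'c':2, 'd':1, 'e':1, 'f':2
C (first-col start): C('$')=0, C('A')=1, C('B')=2, C('C')=3, C('D')=8, C('E')=9, C('c')=10, C('d')=12, C('e')=13, C('f')=14
L[0]='e': occ=0, LF[0]=C('e')+0=13+0=13
L[1]='C': occ=0, LF[1]=C('C')+0=3+0=3
L[2]='C': occ=1, LF[2]=C('C')+1=3+1=4
L[3]='d': occ=0, LF[3]=C('d')+0=12+0=12
L[4]='E': occ=0, LF[4]=C('E')+0=9+0=9
L[5]='$': occ=0, LF[5]=C('$')+0=0+0=0
L[6]='A': occ=0, LF[6]=C('A')+0=1+0=1
L[7]='c': occ=0, LF[7]=C('c')+0=10+0=10
L[8]='c': occ=1, LF[8]=C('c')+1=10+1=11
L[9]='C': occ=2, LF[9]=C('C')+2=3+2=5
L[10]='f': occ=0, LF[10]=C('f')+0=14+0=14
L[11]='C': occ=3, LF[11]=C('C')+3=3+3=6
L[12]='f': occ=1, LF[12]=C('f')+1=14+1=15
L[13]='D': occ=0, LF[13]=C('D')+0=8+0=8
L[14]='B': occ=0, LF[14]=C('B')+0=2+0=2
L[15]='C': occ=4, LF[15]=C('C')+4=3+4=7

Answer: 13 3 4 12 9 0 1 10 11 5 14 6 15 8 2 7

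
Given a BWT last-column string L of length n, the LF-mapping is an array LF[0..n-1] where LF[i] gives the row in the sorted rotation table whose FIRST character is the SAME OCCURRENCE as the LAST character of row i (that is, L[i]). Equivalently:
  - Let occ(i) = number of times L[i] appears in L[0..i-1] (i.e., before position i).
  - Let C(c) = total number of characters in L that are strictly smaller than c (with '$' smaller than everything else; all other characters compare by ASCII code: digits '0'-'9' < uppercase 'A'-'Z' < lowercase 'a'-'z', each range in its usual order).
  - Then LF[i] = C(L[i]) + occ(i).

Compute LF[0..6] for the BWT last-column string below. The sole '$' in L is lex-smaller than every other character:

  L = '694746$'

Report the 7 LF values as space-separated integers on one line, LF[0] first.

Answer: 3 6 1 5 2 4 0

Derivation:
Char counts: '$':1, '4':2, '6':2, '7':1, '9':1
C (first-col start): C('$')=0, C('4')=1, C('6')=3, C('7')=5, C('9')=6
L[0]='6': occ=0, LF[0]=C('6')+0=3+0=3
L[1]='9': occ=0, LF[1]=C('9')+0=6+0=6
L[2]='4': occ=0, LF[2]=C('4')+0=1+0=1
L[3]='7': occ=0, LF[3]=C('7')+0=5+0=5
L[4]='4': occ=1, LF[4]=C('4')+1=1+1=2
L[5]='6': occ=1, LF[5]=C('6')+1=3+1=4
L[6]='$': occ=0, LF[6]=C('$')+0=0+0=0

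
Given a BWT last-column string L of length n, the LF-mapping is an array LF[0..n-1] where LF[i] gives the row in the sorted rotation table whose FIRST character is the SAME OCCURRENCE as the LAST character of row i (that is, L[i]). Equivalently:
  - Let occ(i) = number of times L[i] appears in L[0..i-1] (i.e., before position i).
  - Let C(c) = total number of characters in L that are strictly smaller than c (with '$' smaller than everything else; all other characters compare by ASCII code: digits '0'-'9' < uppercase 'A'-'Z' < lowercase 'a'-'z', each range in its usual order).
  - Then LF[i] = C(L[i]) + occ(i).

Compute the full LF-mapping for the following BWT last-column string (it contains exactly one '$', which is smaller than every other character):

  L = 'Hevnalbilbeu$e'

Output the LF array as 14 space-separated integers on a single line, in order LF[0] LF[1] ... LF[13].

Char counts: '$':1, 'H':1, 'a':1, 'b':2, 'e':3, 'i':1, 'l':2, 'n':1, 'u':1, 'v':1
C (first-col start): C('$')=0, C('H')=1, C('a')=2, C('b')=3, C('e')=5, C('i')=8, C('l')=9, C('n')=11, C('u')=12, C('v')=13
L[0]='H': occ=0, LF[0]=C('H')+0=1+0=1
L[1]='e': occ=0, LF[1]=C('e')+0=5+0=5
L[2]='v': occ=0, LF[2]=C('v')+0=13+0=13
L[3]='n': occ=0, LF[3]=C('n')+0=11+0=11
L[4]='a': occ=0, LF[4]=C('a')+0=2+0=2
L[5]='l': occ=0, LF[5]=C('l')+0=9+0=9
L[6]='b': occ=0, LF[6]=C('b')+0=3+0=3
L[7]='i': occ=0, LF[7]=C('i')+0=8+0=8
L[8]='l': occ=1, LF[8]=C('l')+1=9+1=10
L[9]='b': occ=1, LF[9]=C('b')+1=3+1=4
L[10]='e': occ=1, LF[10]=C('e')+1=5+1=6
L[11]='u': occ=0, LF[11]=C('u')+0=12+0=12
L[12]='$': occ=0, LF[12]=C('$')+0=0+0=0
L[13]='e': occ=2, LF[13]=C('e')+2=5+2=7

Answer: 1 5 13 11 2 9 3 8 10 4 6 12 0 7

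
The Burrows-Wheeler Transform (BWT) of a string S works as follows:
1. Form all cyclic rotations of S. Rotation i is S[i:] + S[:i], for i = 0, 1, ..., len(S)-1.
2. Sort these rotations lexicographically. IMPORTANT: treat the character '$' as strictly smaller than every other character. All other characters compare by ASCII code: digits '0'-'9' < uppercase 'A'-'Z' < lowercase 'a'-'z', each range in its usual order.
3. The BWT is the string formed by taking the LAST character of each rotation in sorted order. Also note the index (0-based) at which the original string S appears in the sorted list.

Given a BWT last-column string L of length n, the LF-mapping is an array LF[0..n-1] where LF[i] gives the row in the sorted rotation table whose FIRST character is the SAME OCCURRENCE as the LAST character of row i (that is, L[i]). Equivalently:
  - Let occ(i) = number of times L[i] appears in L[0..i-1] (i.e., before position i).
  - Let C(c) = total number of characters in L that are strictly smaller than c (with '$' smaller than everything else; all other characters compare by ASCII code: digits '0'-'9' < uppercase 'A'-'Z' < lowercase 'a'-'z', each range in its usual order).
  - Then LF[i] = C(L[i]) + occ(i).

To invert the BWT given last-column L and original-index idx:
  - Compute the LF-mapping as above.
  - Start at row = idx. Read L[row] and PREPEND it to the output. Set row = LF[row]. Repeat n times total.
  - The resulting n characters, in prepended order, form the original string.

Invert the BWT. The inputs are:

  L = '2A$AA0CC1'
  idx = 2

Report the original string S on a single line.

Answer: 1CCAA0A2$

Derivation:
LF mapping: 3 4 0 5 6 1 7 8 2
Walk LF starting at row 2, prepending L[row]:
  step 1: row=2, L[2]='$', prepend. Next row=LF[2]=0
  step 2: row=0, L[0]='2', prepend. Next row=LF[0]=3
  step 3: row=3, L[3]='A', prepend. Next row=LF[3]=5
  step 4: row=5, L[5]='0', prepend. Next row=LF[5]=1
  step 5: row=1, L[1]='A', prepend. Next row=LF[1]=4
  step 6: row=4, L[4]='A', prepend. Next row=LF[4]=6
  step 7: row=6, L[6]='C', prepend. Next row=LF[6]=7
  step 8: row=7, L[7]='C', prepend. Next row=LF[7]=8
  step 9: row=8, L[8]='1', prepend. Next row=LF[8]=2
Reversed output: 1CCAA0A2$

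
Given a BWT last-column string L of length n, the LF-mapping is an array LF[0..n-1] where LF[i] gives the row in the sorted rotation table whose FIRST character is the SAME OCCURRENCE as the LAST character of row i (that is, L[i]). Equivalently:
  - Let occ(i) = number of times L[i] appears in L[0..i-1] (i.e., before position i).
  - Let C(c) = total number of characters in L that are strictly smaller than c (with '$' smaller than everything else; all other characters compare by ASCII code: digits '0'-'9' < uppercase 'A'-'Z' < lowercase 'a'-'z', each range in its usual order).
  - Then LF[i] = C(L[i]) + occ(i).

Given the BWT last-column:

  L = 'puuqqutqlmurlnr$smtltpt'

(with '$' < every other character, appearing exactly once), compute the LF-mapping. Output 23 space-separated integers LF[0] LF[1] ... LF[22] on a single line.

Answer: 7 19 20 9 10 21 15 11 1 4 22 12 2 6 13 0 14 5 16 3 17 8 18

Derivation:
Char counts: '$':1, 'l':3, 'm':2, 'n':1, 'p':2, 'q':3, 'r':2, 's':1, 't':4, 'u':4
C (first-col start): C('$')=0, C('l')=1, C('m')=4, C('n')=6, C('p')=7, C('q')=9, C('r')=12, C('s')=14, C('t')=15, C('u')=19
L[0]='p': occ=0, LF[0]=C('p')+0=7+0=7
L[1]='u': occ=0, LF[1]=C('u')+0=19+0=19
L[2]='u': occ=1, LF[2]=C('u')+1=19+1=20
L[3]='q': occ=0, LF[3]=C('q')+0=9+0=9
L[4]='q': occ=1, LF[4]=C('q')+1=9+1=10
L[5]='u': occ=2, LF[5]=C('u')+2=19+2=21
L[6]='t': occ=0, LF[6]=C('t')+0=15+0=15
L[7]='q': occ=2, LF[7]=C('q')+2=9+2=11
L[8]='l': occ=0, LF[8]=C('l')+0=1+0=1
L[9]='m': occ=0, LF[9]=C('m')+0=4+0=4
L[10]='u': occ=3, LF[10]=C('u')+3=19+3=22
L[11]='r': occ=0, LF[11]=C('r')+0=12+0=12
L[12]='l': occ=1, LF[12]=C('l')+1=1+1=2
L[13]='n': occ=0, LF[13]=C('n')+0=6+0=6
L[14]='r': occ=1, LF[14]=C('r')+1=12+1=13
L[15]='$': occ=0, LF[15]=C('$')+0=0+0=0
L[16]='s': occ=0, LF[16]=C('s')+0=14+0=14
L[17]='m': occ=1, LF[17]=C('m')+1=4+1=5
L[18]='t': occ=1, LF[18]=C('t')+1=15+1=16
L[19]='l': occ=2, LF[19]=C('l')+2=1+2=3
L[20]='t': occ=2, LF[20]=C('t')+2=15+2=17
L[21]='p': occ=1, LF[21]=C('p')+1=7+1=8
L[22]='t': occ=3, LF[22]=C('t')+3=15+3=18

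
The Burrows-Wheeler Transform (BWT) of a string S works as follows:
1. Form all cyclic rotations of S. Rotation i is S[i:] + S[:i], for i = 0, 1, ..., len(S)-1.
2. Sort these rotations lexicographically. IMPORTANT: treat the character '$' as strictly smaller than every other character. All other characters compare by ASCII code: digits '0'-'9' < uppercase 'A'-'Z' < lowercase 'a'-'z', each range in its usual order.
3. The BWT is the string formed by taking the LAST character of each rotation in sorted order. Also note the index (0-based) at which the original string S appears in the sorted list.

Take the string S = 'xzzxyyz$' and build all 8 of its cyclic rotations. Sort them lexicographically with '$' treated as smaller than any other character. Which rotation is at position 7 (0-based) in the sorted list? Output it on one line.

All 8 rotations (rotation i = S[i:]+S[:i]):
  rot[0] = xzzxyyz$
  rot[1] = zzxyyz$x
  rot[2] = zxyyz$xz
  rot[3] = xyyz$xzz
  rot[4] = yyz$xzzx
  rot[5] = yz$xzzxy
  rot[6] = z$xzzxyy
  rot[7] = $xzzxyyz
Sorted (with $ < everything):
  sorted[0] = $xzzxyyz
  sorted[1] = xyyz$xzz
  sorted[2] = xzzxyyz$
  sorted[3] = yyz$xzzx
  sorted[4] = yz$xzzxy
  sorted[5] = z$xzzxyy
  sorted[6] = zxyyz$xz
  sorted[7] = zzxyyz$x
sorted[7] = zzxyyz$x

Answer: zzxyyz$x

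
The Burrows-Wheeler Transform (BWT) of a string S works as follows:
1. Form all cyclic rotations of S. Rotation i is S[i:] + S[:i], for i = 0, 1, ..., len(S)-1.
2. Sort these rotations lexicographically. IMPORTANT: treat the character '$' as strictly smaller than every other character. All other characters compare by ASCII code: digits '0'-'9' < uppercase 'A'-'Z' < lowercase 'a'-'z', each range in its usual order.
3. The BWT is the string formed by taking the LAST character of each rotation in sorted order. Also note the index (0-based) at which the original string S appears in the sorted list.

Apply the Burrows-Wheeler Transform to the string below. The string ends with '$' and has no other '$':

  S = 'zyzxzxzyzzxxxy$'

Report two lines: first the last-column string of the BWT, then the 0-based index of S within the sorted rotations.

All 15 rotations (rotation i = S[i:]+S[:i]):
  rot[0] = zyzxzxzyzzxxxy$
  rot[1] = yzxzxzyzzxxxy$z
  rot[2] = zxzxzyzzxxxy$zy
  rot[3] = xzxzyzzxxxy$zyz
  rot[4] = zxzyzzxxxy$zyzx
  rot[5] = xzyzzxxxy$zyzxz
  rot[6] = zyzzxxxy$zyzxzx
  rot[7] = yzzxxxy$zyzxzxz
  rot[8] = zzxxxy$zyzxzxzy
  rot[9] = zxxxy$zyzxzxzyz
  rot[10] = xxxy$zyzxzxzyzz
  rot[11] = xxy$zyzxzxzyzzx
  rot[12] = xy$zyzxzxzyzzxx
  rot[13] = y$zyzxzxzyzzxxx
  rot[14] = $zyzxzxzyzzxxxy
Sorted (with $ < everything):
  sorted[0] = $zyzxzxzyzzxxxy  (last char: 'y')
  sorted[1] = xxxy$zyzxzxzyzz  (last char: 'z')
  sorted[2] = xxy$zyzxzxzyzzx  (last char: 'x')
  sorted[3] = xy$zyzxzxzyzzxx  (last char: 'x')
  sorted[4] = xzxzyzzxxxy$zyz  (last char: 'z')
  sorted[5] = xzyzzxxxy$zyzxz  (last char: 'z')
  sorted[6] = y$zyzxzxzyzzxxx  (last char: 'x')
  sorted[7] = yzxzxzyzzxxxy$z  (last char: 'z')
  sorted[8] = yzzxxxy$zyzxzxz  (last char: 'z')
  sorted[9] = zxxxy$zyzxzxzyz  (last char: 'z')
  sorted[10] = zxzxzyzzxxxy$zy  (last char: 'y')
  sorted[11] = zxzyzzxxxy$zyzx  (last char: 'x')
  sorted[12] = zyzxzxzyzzxxxy$  (last char: '$')
  sorted[13] = zyzzxxxy$zyzxzx  (last char: 'x')
  sorted[14] = zzxxxy$zyzxzxzy  (last char: 'y')
Last column: yzxxzzxzzzyx$xy
Original string S is at sorted index 12

Answer: yzxxzzxzzzyx$xy
12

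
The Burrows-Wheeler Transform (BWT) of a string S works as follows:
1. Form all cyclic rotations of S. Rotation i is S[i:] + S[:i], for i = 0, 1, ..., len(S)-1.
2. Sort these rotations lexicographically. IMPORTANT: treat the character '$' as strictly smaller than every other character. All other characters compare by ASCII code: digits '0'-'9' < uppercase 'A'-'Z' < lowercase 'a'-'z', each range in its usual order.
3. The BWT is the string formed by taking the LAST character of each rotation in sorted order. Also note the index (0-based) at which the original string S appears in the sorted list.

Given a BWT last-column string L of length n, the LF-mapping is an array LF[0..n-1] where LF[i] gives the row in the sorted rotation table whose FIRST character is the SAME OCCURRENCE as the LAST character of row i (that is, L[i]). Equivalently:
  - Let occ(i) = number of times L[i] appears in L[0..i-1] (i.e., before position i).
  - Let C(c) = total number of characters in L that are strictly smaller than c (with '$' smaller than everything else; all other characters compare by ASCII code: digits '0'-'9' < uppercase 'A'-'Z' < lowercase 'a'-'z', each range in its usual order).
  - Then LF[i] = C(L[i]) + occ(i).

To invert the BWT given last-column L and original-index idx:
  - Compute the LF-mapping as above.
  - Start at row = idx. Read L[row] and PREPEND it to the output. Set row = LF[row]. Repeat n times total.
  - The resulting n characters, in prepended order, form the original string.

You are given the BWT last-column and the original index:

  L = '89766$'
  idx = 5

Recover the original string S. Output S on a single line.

LF mapping: 4 5 3 1 2 0
Walk LF starting at row 5, prepending L[row]:
  step 1: row=5, L[5]='$', prepend. Next row=LF[5]=0
  step 2: row=0, L[0]='8', prepend. Next row=LF[0]=4
  step 3: row=4, L[4]='6', prepend. Next row=LF[4]=2
  step 4: row=2, L[2]='7', prepend. Next row=LF[2]=3
  step 5: row=3, L[3]='6', prepend. Next row=LF[3]=1
  step 6: row=1, L[1]='9', prepend. Next row=LF[1]=5
Reversed output: 96768$

Answer: 96768$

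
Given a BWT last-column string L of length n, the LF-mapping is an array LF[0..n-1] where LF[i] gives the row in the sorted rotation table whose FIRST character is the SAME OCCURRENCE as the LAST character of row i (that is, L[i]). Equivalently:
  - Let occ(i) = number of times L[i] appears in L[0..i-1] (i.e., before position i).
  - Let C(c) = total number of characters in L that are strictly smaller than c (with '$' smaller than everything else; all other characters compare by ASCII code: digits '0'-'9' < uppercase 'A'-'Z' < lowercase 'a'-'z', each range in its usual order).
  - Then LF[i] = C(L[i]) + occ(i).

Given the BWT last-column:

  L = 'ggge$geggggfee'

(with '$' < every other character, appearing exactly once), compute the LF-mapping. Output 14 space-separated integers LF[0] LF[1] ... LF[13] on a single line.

Answer: 6 7 8 1 0 9 2 10 11 12 13 5 3 4

Derivation:
Char counts: '$':1, 'e':4, 'f':1, 'g':8
C (first-col start): C('$')=0, C('e')=1, C('f')=5, C('g')=6
L[0]='g': occ=0, LF[0]=C('g')+0=6+0=6
L[1]='g': occ=1, LF[1]=C('g')+1=6+1=7
L[2]='g': occ=2, LF[2]=C('g')+2=6+2=8
L[3]='e': occ=0, LF[3]=C('e')+0=1+0=1
L[4]='$': occ=0, LF[4]=C('$')+0=0+0=0
L[5]='g': occ=3, LF[5]=C('g')+3=6+3=9
L[6]='e': occ=1, LF[6]=C('e')+1=1+1=2
L[7]='g': occ=4, LF[7]=C('g')+4=6+4=10
L[8]='g': occ=5, LF[8]=C('g')+5=6+5=11
L[9]='g': occ=6, LF[9]=C('g')+6=6+6=12
L[10]='g': occ=7, LF[10]=C('g')+7=6+7=13
L[11]='f': occ=0, LF[11]=C('f')+0=5+0=5
L[12]='e': occ=2, LF[12]=C('e')+2=1+2=3
L[13]='e': occ=3, LF[13]=C('e')+3=1+3=4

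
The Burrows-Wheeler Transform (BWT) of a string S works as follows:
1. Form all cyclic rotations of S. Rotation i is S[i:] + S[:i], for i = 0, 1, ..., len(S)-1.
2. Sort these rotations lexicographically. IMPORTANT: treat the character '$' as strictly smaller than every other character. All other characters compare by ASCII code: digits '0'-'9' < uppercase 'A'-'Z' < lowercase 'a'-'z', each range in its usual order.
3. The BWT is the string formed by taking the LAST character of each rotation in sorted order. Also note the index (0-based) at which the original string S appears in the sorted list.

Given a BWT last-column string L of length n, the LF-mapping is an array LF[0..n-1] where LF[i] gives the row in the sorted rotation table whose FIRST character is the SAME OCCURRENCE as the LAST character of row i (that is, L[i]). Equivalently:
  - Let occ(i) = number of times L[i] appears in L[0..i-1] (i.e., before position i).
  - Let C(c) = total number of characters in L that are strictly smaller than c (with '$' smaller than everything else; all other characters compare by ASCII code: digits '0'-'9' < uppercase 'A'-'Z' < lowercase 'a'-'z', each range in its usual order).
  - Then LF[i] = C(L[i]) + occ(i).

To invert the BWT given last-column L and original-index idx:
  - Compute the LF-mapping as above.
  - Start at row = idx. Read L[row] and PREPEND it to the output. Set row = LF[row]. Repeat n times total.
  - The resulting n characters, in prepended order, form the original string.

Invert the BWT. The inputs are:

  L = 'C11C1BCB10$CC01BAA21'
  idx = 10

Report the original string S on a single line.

Answer: AC102CAC11CB110B1BC$

Derivation:
LF mapping: 15 3 4 16 5 12 17 13 6 1 0 18 19 2 7 14 10 11 9 8
Walk LF starting at row 10, prepending L[row]:
  step 1: row=10, L[10]='$', prepend. Next row=LF[10]=0
  step 2: row=0, L[0]='C', prepend. Next row=LF[0]=15
  step 3: row=15, L[15]='B', prepend. Next row=LF[15]=14
  step 4: row=14, L[14]='1', prepend. Next row=LF[14]=7
  step 5: row=7, L[7]='B', prepend. Next row=LF[7]=13
  step 6: row=13, L[13]='0', prepend. Next row=LF[13]=2
  step 7: row=2, L[2]='1', prepend. Next row=LF[2]=4
  step 8: row=4, L[4]='1', prepend. Next row=LF[4]=5
  step 9: row=5, L[5]='B', prepend. Next row=LF[5]=12
  step 10: row=12, L[12]='C', prepend. Next row=LF[12]=19
  step 11: row=19, L[19]='1', prepend. Next row=LF[19]=8
  step 12: row=8, L[8]='1', prepend. Next row=LF[8]=6
  step 13: row=6, L[6]='C', prepend. Next row=LF[6]=17
  step 14: row=17, L[17]='A', prepend. Next row=LF[17]=11
  step 15: row=11, L[11]='C', prepend. Next row=LF[11]=18
  step 16: row=18, L[18]='2', prepend. Next row=LF[18]=9
  step 17: row=9, L[9]='0', prepend. Next row=LF[9]=1
  step 18: row=1, L[1]='1', prepend. Next row=LF[1]=3
  step 19: row=3, L[3]='C', prepend. Next row=LF[3]=16
  step 20: row=16, L[16]='A', prepend. Next row=LF[16]=10
Reversed output: AC102CAC11CB110B1BC$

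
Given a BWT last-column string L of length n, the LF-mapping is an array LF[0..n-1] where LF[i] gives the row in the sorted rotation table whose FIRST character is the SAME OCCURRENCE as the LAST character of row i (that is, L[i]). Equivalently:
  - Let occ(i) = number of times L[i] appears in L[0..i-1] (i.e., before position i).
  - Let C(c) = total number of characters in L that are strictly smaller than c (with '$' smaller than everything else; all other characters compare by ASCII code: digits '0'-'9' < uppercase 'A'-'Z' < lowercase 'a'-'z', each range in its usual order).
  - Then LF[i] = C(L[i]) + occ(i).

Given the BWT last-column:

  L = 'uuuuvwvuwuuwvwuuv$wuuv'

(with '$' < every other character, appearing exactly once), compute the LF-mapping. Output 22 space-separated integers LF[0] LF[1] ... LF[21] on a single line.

Answer: 1 2 3 4 12 17 13 5 18 6 7 19 14 20 8 9 15 0 21 10 11 16

Derivation:
Char counts: '$':1, 'u':11, 'v':5, 'w':5
C (first-col start): C('$')=0, C('u')=1, C('v')=12, C('w')=17
L[0]='u': occ=0, LF[0]=C('u')+0=1+0=1
L[1]='u': occ=1, LF[1]=C('u')+1=1+1=2
L[2]='u': occ=2, LF[2]=C('u')+2=1+2=3
L[3]='u': occ=3, LF[3]=C('u')+3=1+3=4
L[4]='v': occ=0, LF[4]=C('v')+0=12+0=12
L[5]='w': occ=0, LF[5]=C('w')+0=17+0=17
L[6]='v': occ=1, LF[6]=C('v')+1=12+1=13
L[7]='u': occ=4, LF[7]=C('u')+4=1+4=5
L[8]='w': occ=1, LF[8]=C('w')+1=17+1=18
L[9]='u': occ=5, LF[9]=C('u')+5=1+5=6
L[10]='u': occ=6, LF[10]=C('u')+6=1+6=7
L[11]='w': occ=2, LF[11]=C('w')+2=17+2=19
L[12]='v': occ=2, LF[12]=C('v')+2=12+2=14
L[13]='w': occ=3, LF[13]=C('w')+3=17+3=20
L[14]='u': occ=7, LF[14]=C('u')+7=1+7=8
L[15]='u': occ=8, LF[15]=C('u')+8=1+8=9
L[16]='v': occ=3, LF[16]=C('v')+3=12+3=15
L[17]='$': occ=0, LF[17]=C('$')+0=0+0=0
L[18]='w': occ=4, LF[18]=C('w')+4=17+4=21
L[19]='u': occ=9, LF[19]=C('u')+9=1+9=10
L[20]='u': occ=10, LF[20]=C('u')+10=1+10=11
L[21]='v': occ=4, LF[21]=C('v')+4=12+4=16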